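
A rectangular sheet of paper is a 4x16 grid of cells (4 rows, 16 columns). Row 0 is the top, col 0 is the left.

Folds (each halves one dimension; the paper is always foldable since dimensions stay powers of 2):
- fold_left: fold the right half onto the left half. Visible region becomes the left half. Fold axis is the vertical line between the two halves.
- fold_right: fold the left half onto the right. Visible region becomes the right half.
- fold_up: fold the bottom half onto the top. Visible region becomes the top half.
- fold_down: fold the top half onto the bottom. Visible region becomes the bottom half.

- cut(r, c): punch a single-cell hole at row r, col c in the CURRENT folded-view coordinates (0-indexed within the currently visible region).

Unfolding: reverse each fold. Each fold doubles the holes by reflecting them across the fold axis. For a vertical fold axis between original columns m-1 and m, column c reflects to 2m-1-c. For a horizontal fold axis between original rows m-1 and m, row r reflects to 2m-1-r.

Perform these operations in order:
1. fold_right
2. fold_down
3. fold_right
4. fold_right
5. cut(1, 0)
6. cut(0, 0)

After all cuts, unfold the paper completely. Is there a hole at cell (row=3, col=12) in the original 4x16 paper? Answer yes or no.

Answer: no

Derivation:
Op 1 fold_right: fold axis v@8; visible region now rows[0,4) x cols[8,16) = 4x8
Op 2 fold_down: fold axis h@2; visible region now rows[2,4) x cols[8,16) = 2x8
Op 3 fold_right: fold axis v@12; visible region now rows[2,4) x cols[12,16) = 2x4
Op 4 fold_right: fold axis v@14; visible region now rows[2,4) x cols[14,16) = 2x2
Op 5 cut(1, 0): punch at orig (3,14); cuts so far [(3, 14)]; region rows[2,4) x cols[14,16) = 2x2
Op 6 cut(0, 0): punch at orig (2,14); cuts so far [(2, 14), (3, 14)]; region rows[2,4) x cols[14,16) = 2x2
Unfold 1 (reflect across v@14): 4 holes -> [(2, 13), (2, 14), (3, 13), (3, 14)]
Unfold 2 (reflect across v@12): 8 holes -> [(2, 9), (2, 10), (2, 13), (2, 14), (3, 9), (3, 10), (3, 13), (3, 14)]
Unfold 3 (reflect across h@2): 16 holes -> [(0, 9), (0, 10), (0, 13), (0, 14), (1, 9), (1, 10), (1, 13), (1, 14), (2, 9), (2, 10), (2, 13), (2, 14), (3, 9), (3, 10), (3, 13), (3, 14)]
Unfold 4 (reflect across v@8): 32 holes -> [(0, 1), (0, 2), (0, 5), (0, 6), (0, 9), (0, 10), (0, 13), (0, 14), (1, 1), (1, 2), (1, 5), (1, 6), (1, 9), (1, 10), (1, 13), (1, 14), (2, 1), (2, 2), (2, 5), (2, 6), (2, 9), (2, 10), (2, 13), (2, 14), (3, 1), (3, 2), (3, 5), (3, 6), (3, 9), (3, 10), (3, 13), (3, 14)]
Holes: [(0, 1), (0, 2), (0, 5), (0, 6), (0, 9), (0, 10), (0, 13), (0, 14), (1, 1), (1, 2), (1, 5), (1, 6), (1, 9), (1, 10), (1, 13), (1, 14), (2, 1), (2, 2), (2, 5), (2, 6), (2, 9), (2, 10), (2, 13), (2, 14), (3, 1), (3, 2), (3, 5), (3, 6), (3, 9), (3, 10), (3, 13), (3, 14)]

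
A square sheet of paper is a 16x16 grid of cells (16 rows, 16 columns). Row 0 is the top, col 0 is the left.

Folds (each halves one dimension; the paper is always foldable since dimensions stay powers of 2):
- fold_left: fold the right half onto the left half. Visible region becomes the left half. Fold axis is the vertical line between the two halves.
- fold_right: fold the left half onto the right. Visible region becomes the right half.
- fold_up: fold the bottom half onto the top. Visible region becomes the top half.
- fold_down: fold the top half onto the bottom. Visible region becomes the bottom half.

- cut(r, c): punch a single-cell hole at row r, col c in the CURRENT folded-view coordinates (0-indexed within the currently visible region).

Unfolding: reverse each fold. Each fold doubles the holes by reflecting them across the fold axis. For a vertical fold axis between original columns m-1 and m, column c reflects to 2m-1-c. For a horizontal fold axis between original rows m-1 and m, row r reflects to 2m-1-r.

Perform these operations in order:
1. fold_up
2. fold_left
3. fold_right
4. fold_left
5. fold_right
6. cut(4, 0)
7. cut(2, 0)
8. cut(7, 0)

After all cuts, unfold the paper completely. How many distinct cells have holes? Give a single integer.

Op 1 fold_up: fold axis h@8; visible region now rows[0,8) x cols[0,16) = 8x16
Op 2 fold_left: fold axis v@8; visible region now rows[0,8) x cols[0,8) = 8x8
Op 3 fold_right: fold axis v@4; visible region now rows[0,8) x cols[4,8) = 8x4
Op 4 fold_left: fold axis v@6; visible region now rows[0,8) x cols[4,6) = 8x2
Op 5 fold_right: fold axis v@5; visible region now rows[0,8) x cols[5,6) = 8x1
Op 6 cut(4, 0): punch at orig (4,5); cuts so far [(4, 5)]; region rows[0,8) x cols[5,6) = 8x1
Op 7 cut(2, 0): punch at orig (2,5); cuts so far [(2, 5), (4, 5)]; region rows[0,8) x cols[5,6) = 8x1
Op 8 cut(7, 0): punch at orig (7,5); cuts so far [(2, 5), (4, 5), (7, 5)]; region rows[0,8) x cols[5,6) = 8x1
Unfold 1 (reflect across v@5): 6 holes -> [(2, 4), (2, 5), (4, 4), (4, 5), (7, 4), (7, 5)]
Unfold 2 (reflect across v@6): 12 holes -> [(2, 4), (2, 5), (2, 6), (2, 7), (4, 4), (4, 5), (4, 6), (4, 7), (7, 4), (7, 5), (7, 6), (7, 7)]
Unfold 3 (reflect across v@4): 24 holes -> [(2, 0), (2, 1), (2, 2), (2, 3), (2, 4), (2, 5), (2, 6), (2, 7), (4, 0), (4, 1), (4, 2), (4, 3), (4, 4), (4, 5), (4, 6), (4, 7), (7, 0), (7, 1), (7, 2), (7, 3), (7, 4), (7, 5), (7, 6), (7, 7)]
Unfold 4 (reflect across v@8): 48 holes -> [(2, 0), (2, 1), (2, 2), (2, 3), (2, 4), (2, 5), (2, 6), (2, 7), (2, 8), (2, 9), (2, 10), (2, 11), (2, 12), (2, 13), (2, 14), (2, 15), (4, 0), (4, 1), (4, 2), (4, 3), (4, 4), (4, 5), (4, 6), (4, 7), (4, 8), (4, 9), (4, 10), (4, 11), (4, 12), (4, 13), (4, 14), (4, 15), (7, 0), (7, 1), (7, 2), (7, 3), (7, 4), (7, 5), (7, 6), (7, 7), (7, 8), (7, 9), (7, 10), (7, 11), (7, 12), (7, 13), (7, 14), (7, 15)]
Unfold 5 (reflect across h@8): 96 holes -> [(2, 0), (2, 1), (2, 2), (2, 3), (2, 4), (2, 5), (2, 6), (2, 7), (2, 8), (2, 9), (2, 10), (2, 11), (2, 12), (2, 13), (2, 14), (2, 15), (4, 0), (4, 1), (4, 2), (4, 3), (4, 4), (4, 5), (4, 6), (4, 7), (4, 8), (4, 9), (4, 10), (4, 11), (4, 12), (4, 13), (4, 14), (4, 15), (7, 0), (7, 1), (7, 2), (7, 3), (7, 4), (7, 5), (7, 6), (7, 7), (7, 8), (7, 9), (7, 10), (7, 11), (7, 12), (7, 13), (7, 14), (7, 15), (8, 0), (8, 1), (8, 2), (8, 3), (8, 4), (8, 5), (8, 6), (8, 7), (8, 8), (8, 9), (8, 10), (8, 11), (8, 12), (8, 13), (8, 14), (8, 15), (11, 0), (11, 1), (11, 2), (11, 3), (11, 4), (11, 5), (11, 6), (11, 7), (11, 8), (11, 9), (11, 10), (11, 11), (11, 12), (11, 13), (11, 14), (11, 15), (13, 0), (13, 1), (13, 2), (13, 3), (13, 4), (13, 5), (13, 6), (13, 7), (13, 8), (13, 9), (13, 10), (13, 11), (13, 12), (13, 13), (13, 14), (13, 15)]

Answer: 96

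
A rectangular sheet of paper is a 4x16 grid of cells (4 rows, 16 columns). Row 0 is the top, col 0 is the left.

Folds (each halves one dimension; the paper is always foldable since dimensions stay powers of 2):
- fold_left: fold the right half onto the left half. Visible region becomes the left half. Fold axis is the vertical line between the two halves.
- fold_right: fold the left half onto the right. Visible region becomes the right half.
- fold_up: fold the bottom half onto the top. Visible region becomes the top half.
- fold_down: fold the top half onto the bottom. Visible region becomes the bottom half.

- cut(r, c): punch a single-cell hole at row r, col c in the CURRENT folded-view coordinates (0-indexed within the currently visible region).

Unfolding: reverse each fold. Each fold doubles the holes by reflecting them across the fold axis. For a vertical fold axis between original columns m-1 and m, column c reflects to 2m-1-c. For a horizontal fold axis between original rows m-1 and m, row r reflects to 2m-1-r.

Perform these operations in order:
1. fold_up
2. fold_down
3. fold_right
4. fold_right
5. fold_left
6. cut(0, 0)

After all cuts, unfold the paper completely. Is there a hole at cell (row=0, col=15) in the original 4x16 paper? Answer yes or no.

Op 1 fold_up: fold axis h@2; visible region now rows[0,2) x cols[0,16) = 2x16
Op 2 fold_down: fold axis h@1; visible region now rows[1,2) x cols[0,16) = 1x16
Op 3 fold_right: fold axis v@8; visible region now rows[1,2) x cols[8,16) = 1x8
Op 4 fold_right: fold axis v@12; visible region now rows[1,2) x cols[12,16) = 1x4
Op 5 fold_left: fold axis v@14; visible region now rows[1,2) x cols[12,14) = 1x2
Op 6 cut(0, 0): punch at orig (1,12); cuts so far [(1, 12)]; region rows[1,2) x cols[12,14) = 1x2
Unfold 1 (reflect across v@14): 2 holes -> [(1, 12), (1, 15)]
Unfold 2 (reflect across v@12): 4 holes -> [(1, 8), (1, 11), (1, 12), (1, 15)]
Unfold 3 (reflect across v@8): 8 holes -> [(1, 0), (1, 3), (1, 4), (1, 7), (1, 8), (1, 11), (1, 12), (1, 15)]
Unfold 4 (reflect across h@1): 16 holes -> [(0, 0), (0, 3), (0, 4), (0, 7), (0, 8), (0, 11), (0, 12), (0, 15), (1, 0), (1, 3), (1, 4), (1, 7), (1, 8), (1, 11), (1, 12), (1, 15)]
Unfold 5 (reflect across h@2): 32 holes -> [(0, 0), (0, 3), (0, 4), (0, 7), (0, 8), (0, 11), (0, 12), (0, 15), (1, 0), (1, 3), (1, 4), (1, 7), (1, 8), (1, 11), (1, 12), (1, 15), (2, 0), (2, 3), (2, 4), (2, 7), (2, 8), (2, 11), (2, 12), (2, 15), (3, 0), (3, 3), (3, 4), (3, 7), (3, 8), (3, 11), (3, 12), (3, 15)]
Holes: [(0, 0), (0, 3), (0, 4), (0, 7), (0, 8), (0, 11), (0, 12), (0, 15), (1, 0), (1, 3), (1, 4), (1, 7), (1, 8), (1, 11), (1, 12), (1, 15), (2, 0), (2, 3), (2, 4), (2, 7), (2, 8), (2, 11), (2, 12), (2, 15), (3, 0), (3, 3), (3, 4), (3, 7), (3, 8), (3, 11), (3, 12), (3, 15)]

Answer: yes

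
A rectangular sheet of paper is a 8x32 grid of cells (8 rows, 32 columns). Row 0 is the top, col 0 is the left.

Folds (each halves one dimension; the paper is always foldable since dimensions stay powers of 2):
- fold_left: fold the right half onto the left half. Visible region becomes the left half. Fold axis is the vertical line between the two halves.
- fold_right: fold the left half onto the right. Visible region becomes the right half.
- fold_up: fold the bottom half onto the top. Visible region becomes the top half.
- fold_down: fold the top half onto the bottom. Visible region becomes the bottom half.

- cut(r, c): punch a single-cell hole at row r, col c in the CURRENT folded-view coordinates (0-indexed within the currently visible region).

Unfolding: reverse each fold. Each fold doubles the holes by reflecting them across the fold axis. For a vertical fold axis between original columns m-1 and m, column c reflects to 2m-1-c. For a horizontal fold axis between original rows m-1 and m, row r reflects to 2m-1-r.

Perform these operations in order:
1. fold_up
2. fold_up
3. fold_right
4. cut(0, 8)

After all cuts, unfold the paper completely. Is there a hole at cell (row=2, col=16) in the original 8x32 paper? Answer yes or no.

Answer: no

Derivation:
Op 1 fold_up: fold axis h@4; visible region now rows[0,4) x cols[0,32) = 4x32
Op 2 fold_up: fold axis h@2; visible region now rows[0,2) x cols[0,32) = 2x32
Op 3 fold_right: fold axis v@16; visible region now rows[0,2) x cols[16,32) = 2x16
Op 4 cut(0, 8): punch at orig (0,24); cuts so far [(0, 24)]; region rows[0,2) x cols[16,32) = 2x16
Unfold 1 (reflect across v@16): 2 holes -> [(0, 7), (0, 24)]
Unfold 2 (reflect across h@2): 4 holes -> [(0, 7), (0, 24), (3, 7), (3, 24)]
Unfold 3 (reflect across h@4): 8 holes -> [(0, 7), (0, 24), (3, 7), (3, 24), (4, 7), (4, 24), (7, 7), (7, 24)]
Holes: [(0, 7), (0, 24), (3, 7), (3, 24), (4, 7), (4, 24), (7, 7), (7, 24)]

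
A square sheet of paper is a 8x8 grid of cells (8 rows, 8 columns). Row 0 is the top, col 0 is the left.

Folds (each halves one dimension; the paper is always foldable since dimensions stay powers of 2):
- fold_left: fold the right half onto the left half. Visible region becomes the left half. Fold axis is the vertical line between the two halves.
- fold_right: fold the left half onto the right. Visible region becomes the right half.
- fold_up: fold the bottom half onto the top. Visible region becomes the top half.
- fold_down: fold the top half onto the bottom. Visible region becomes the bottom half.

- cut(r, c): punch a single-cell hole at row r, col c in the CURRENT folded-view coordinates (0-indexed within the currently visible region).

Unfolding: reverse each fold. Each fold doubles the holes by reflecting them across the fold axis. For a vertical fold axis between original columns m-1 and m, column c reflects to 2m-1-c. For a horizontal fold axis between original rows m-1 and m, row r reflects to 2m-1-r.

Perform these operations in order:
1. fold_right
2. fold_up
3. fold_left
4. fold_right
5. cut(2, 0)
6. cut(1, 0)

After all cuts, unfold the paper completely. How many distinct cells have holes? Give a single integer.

Answer: 32

Derivation:
Op 1 fold_right: fold axis v@4; visible region now rows[0,8) x cols[4,8) = 8x4
Op 2 fold_up: fold axis h@4; visible region now rows[0,4) x cols[4,8) = 4x4
Op 3 fold_left: fold axis v@6; visible region now rows[0,4) x cols[4,6) = 4x2
Op 4 fold_right: fold axis v@5; visible region now rows[0,4) x cols[5,6) = 4x1
Op 5 cut(2, 0): punch at orig (2,5); cuts so far [(2, 5)]; region rows[0,4) x cols[5,6) = 4x1
Op 6 cut(1, 0): punch at orig (1,5); cuts so far [(1, 5), (2, 5)]; region rows[0,4) x cols[5,6) = 4x1
Unfold 1 (reflect across v@5): 4 holes -> [(1, 4), (1, 5), (2, 4), (2, 5)]
Unfold 2 (reflect across v@6): 8 holes -> [(1, 4), (1, 5), (1, 6), (1, 7), (2, 4), (2, 5), (2, 6), (2, 7)]
Unfold 3 (reflect across h@4): 16 holes -> [(1, 4), (1, 5), (1, 6), (1, 7), (2, 4), (2, 5), (2, 6), (2, 7), (5, 4), (5, 5), (5, 6), (5, 7), (6, 4), (6, 5), (6, 6), (6, 7)]
Unfold 4 (reflect across v@4): 32 holes -> [(1, 0), (1, 1), (1, 2), (1, 3), (1, 4), (1, 5), (1, 6), (1, 7), (2, 0), (2, 1), (2, 2), (2, 3), (2, 4), (2, 5), (2, 6), (2, 7), (5, 0), (5, 1), (5, 2), (5, 3), (5, 4), (5, 5), (5, 6), (5, 7), (6, 0), (6, 1), (6, 2), (6, 3), (6, 4), (6, 5), (6, 6), (6, 7)]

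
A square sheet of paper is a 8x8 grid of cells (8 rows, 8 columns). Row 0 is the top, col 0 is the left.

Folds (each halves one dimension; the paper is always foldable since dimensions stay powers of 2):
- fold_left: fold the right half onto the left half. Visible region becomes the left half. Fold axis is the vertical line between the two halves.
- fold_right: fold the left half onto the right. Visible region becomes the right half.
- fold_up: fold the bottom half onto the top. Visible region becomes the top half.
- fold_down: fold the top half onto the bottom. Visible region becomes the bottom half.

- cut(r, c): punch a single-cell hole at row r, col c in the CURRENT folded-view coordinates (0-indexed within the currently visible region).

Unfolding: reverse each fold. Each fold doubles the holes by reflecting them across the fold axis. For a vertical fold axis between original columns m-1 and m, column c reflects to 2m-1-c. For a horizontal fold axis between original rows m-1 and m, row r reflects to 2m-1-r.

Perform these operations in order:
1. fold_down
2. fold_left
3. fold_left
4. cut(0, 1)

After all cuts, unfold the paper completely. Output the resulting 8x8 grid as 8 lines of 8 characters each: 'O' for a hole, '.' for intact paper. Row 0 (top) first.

Answer: ........
........
........
.OO..OO.
.OO..OO.
........
........
........

Derivation:
Op 1 fold_down: fold axis h@4; visible region now rows[4,8) x cols[0,8) = 4x8
Op 2 fold_left: fold axis v@4; visible region now rows[4,8) x cols[0,4) = 4x4
Op 3 fold_left: fold axis v@2; visible region now rows[4,8) x cols[0,2) = 4x2
Op 4 cut(0, 1): punch at orig (4,1); cuts so far [(4, 1)]; region rows[4,8) x cols[0,2) = 4x2
Unfold 1 (reflect across v@2): 2 holes -> [(4, 1), (4, 2)]
Unfold 2 (reflect across v@4): 4 holes -> [(4, 1), (4, 2), (4, 5), (4, 6)]
Unfold 3 (reflect across h@4): 8 holes -> [(3, 1), (3, 2), (3, 5), (3, 6), (4, 1), (4, 2), (4, 5), (4, 6)]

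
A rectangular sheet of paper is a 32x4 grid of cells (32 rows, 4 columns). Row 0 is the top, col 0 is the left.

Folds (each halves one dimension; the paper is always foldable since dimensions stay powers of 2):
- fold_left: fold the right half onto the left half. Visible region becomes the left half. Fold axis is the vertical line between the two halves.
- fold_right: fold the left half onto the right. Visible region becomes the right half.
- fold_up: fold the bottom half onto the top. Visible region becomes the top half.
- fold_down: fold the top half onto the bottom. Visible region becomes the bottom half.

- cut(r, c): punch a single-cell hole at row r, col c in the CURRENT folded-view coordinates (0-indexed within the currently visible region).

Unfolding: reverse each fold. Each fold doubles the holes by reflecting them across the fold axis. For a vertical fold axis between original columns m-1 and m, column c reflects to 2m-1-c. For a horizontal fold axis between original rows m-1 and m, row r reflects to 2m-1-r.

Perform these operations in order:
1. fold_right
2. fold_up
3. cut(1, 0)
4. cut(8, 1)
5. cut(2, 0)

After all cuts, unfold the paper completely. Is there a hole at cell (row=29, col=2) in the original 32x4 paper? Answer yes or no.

Op 1 fold_right: fold axis v@2; visible region now rows[0,32) x cols[2,4) = 32x2
Op 2 fold_up: fold axis h@16; visible region now rows[0,16) x cols[2,4) = 16x2
Op 3 cut(1, 0): punch at orig (1,2); cuts so far [(1, 2)]; region rows[0,16) x cols[2,4) = 16x2
Op 4 cut(8, 1): punch at orig (8,3); cuts so far [(1, 2), (8, 3)]; region rows[0,16) x cols[2,4) = 16x2
Op 5 cut(2, 0): punch at orig (2,2); cuts so far [(1, 2), (2, 2), (8, 3)]; region rows[0,16) x cols[2,4) = 16x2
Unfold 1 (reflect across h@16): 6 holes -> [(1, 2), (2, 2), (8, 3), (23, 3), (29, 2), (30, 2)]
Unfold 2 (reflect across v@2): 12 holes -> [(1, 1), (1, 2), (2, 1), (2, 2), (8, 0), (8, 3), (23, 0), (23, 3), (29, 1), (29, 2), (30, 1), (30, 2)]
Holes: [(1, 1), (1, 2), (2, 1), (2, 2), (8, 0), (8, 3), (23, 0), (23, 3), (29, 1), (29, 2), (30, 1), (30, 2)]

Answer: yes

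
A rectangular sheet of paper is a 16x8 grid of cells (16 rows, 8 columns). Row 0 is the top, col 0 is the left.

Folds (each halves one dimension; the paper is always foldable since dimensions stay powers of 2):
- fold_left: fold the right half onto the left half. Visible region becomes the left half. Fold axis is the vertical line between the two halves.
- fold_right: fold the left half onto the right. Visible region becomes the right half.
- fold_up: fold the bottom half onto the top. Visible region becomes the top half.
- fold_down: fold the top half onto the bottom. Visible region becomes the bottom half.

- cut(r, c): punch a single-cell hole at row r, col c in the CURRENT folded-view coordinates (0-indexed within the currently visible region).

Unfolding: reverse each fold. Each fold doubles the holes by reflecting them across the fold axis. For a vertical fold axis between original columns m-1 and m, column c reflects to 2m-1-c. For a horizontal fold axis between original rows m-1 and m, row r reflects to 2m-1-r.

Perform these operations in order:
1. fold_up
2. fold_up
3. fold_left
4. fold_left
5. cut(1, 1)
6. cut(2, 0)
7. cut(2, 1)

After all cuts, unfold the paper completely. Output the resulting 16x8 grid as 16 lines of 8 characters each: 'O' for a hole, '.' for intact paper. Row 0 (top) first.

Op 1 fold_up: fold axis h@8; visible region now rows[0,8) x cols[0,8) = 8x8
Op 2 fold_up: fold axis h@4; visible region now rows[0,4) x cols[0,8) = 4x8
Op 3 fold_left: fold axis v@4; visible region now rows[0,4) x cols[0,4) = 4x4
Op 4 fold_left: fold axis v@2; visible region now rows[0,4) x cols[0,2) = 4x2
Op 5 cut(1, 1): punch at orig (1,1); cuts so far [(1, 1)]; region rows[0,4) x cols[0,2) = 4x2
Op 6 cut(2, 0): punch at orig (2,0); cuts so far [(1, 1), (2, 0)]; region rows[0,4) x cols[0,2) = 4x2
Op 7 cut(2, 1): punch at orig (2,1); cuts so far [(1, 1), (2, 0), (2, 1)]; region rows[0,4) x cols[0,2) = 4x2
Unfold 1 (reflect across v@2): 6 holes -> [(1, 1), (1, 2), (2, 0), (2, 1), (2, 2), (2, 3)]
Unfold 2 (reflect across v@4): 12 holes -> [(1, 1), (1, 2), (1, 5), (1, 6), (2, 0), (2, 1), (2, 2), (2, 3), (2, 4), (2, 5), (2, 6), (2, 7)]
Unfold 3 (reflect across h@4): 24 holes -> [(1, 1), (1, 2), (1, 5), (1, 6), (2, 0), (2, 1), (2, 2), (2, 3), (2, 4), (2, 5), (2, 6), (2, 7), (5, 0), (5, 1), (5, 2), (5, 3), (5, 4), (5, 5), (5, 6), (5, 7), (6, 1), (6, 2), (6, 5), (6, 6)]
Unfold 4 (reflect across h@8): 48 holes -> [(1, 1), (1, 2), (1, 5), (1, 6), (2, 0), (2, 1), (2, 2), (2, 3), (2, 4), (2, 5), (2, 6), (2, 7), (5, 0), (5, 1), (5, 2), (5, 3), (5, 4), (5, 5), (5, 6), (5, 7), (6, 1), (6, 2), (6, 5), (6, 6), (9, 1), (9, 2), (9, 5), (9, 6), (10, 0), (10, 1), (10, 2), (10, 3), (10, 4), (10, 5), (10, 6), (10, 7), (13, 0), (13, 1), (13, 2), (13, 3), (13, 4), (13, 5), (13, 6), (13, 7), (14, 1), (14, 2), (14, 5), (14, 6)]

Answer: ........
.OO..OO.
OOOOOOOO
........
........
OOOOOOOO
.OO..OO.
........
........
.OO..OO.
OOOOOOOO
........
........
OOOOOOOO
.OO..OO.
........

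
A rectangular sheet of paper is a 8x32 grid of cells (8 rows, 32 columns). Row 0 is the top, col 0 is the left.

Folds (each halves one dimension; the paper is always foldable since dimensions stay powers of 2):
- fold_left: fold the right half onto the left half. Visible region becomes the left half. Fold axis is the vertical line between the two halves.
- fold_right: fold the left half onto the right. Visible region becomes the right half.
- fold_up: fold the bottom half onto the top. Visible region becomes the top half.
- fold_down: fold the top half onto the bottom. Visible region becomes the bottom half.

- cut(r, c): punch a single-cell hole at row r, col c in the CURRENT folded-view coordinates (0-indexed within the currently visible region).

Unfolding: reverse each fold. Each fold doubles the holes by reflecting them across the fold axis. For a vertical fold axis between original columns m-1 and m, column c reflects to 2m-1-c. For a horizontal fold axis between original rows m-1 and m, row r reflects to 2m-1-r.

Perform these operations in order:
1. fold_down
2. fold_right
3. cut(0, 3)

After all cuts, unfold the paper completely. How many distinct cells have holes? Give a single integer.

Op 1 fold_down: fold axis h@4; visible region now rows[4,8) x cols[0,32) = 4x32
Op 2 fold_right: fold axis v@16; visible region now rows[4,8) x cols[16,32) = 4x16
Op 3 cut(0, 3): punch at orig (4,19); cuts so far [(4, 19)]; region rows[4,8) x cols[16,32) = 4x16
Unfold 1 (reflect across v@16): 2 holes -> [(4, 12), (4, 19)]
Unfold 2 (reflect across h@4): 4 holes -> [(3, 12), (3, 19), (4, 12), (4, 19)]

Answer: 4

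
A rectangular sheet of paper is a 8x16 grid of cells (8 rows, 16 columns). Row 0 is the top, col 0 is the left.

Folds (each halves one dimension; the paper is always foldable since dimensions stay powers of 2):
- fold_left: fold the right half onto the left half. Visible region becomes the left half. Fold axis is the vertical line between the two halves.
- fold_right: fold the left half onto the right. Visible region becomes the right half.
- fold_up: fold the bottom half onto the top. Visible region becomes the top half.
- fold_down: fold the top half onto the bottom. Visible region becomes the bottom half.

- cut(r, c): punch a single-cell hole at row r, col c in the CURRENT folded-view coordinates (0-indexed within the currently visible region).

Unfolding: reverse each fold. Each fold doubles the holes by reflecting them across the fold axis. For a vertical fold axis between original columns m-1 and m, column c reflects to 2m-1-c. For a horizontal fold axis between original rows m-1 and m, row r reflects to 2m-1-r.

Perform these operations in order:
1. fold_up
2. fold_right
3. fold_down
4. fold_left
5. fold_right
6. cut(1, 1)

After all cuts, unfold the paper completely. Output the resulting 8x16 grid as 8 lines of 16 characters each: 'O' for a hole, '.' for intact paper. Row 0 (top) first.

Answer: O..OO..OO..OO..O
................
................
O..OO..OO..OO..O
O..OO..OO..OO..O
................
................
O..OO..OO..OO..O

Derivation:
Op 1 fold_up: fold axis h@4; visible region now rows[0,4) x cols[0,16) = 4x16
Op 2 fold_right: fold axis v@8; visible region now rows[0,4) x cols[8,16) = 4x8
Op 3 fold_down: fold axis h@2; visible region now rows[2,4) x cols[8,16) = 2x8
Op 4 fold_left: fold axis v@12; visible region now rows[2,4) x cols[8,12) = 2x4
Op 5 fold_right: fold axis v@10; visible region now rows[2,4) x cols[10,12) = 2x2
Op 6 cut(1, 1): punch at orig (3,11); cuts so far [(3, 11)]; region rows[2,4) x cols[10,12) = 2x2
Unfold 1 (reflect across v@10): 2 holes -> [(3, 8), (3, 11)]
Unfold 2 (reflect across v@12): 4 holes -> [(3, 8), (3, 11), (3, 12), (3, 15)]
Unfold 3 (reflect across h@2): 8 holes -> [(0, 8), (0, 11), (0, 12), (0, 15), (3, 8), (3, 11), (3, 12), (3, 15)]
Unfold 4 (reflect across v@8): 16 holes -> [(0, 0), (0, 3), (0, 4), (0, 7), (0, 8), (0, 11), (0, 12), (0, 15), (3, 0), (3, 3), (3, 4), (3, 7), (3, 8), (3, 11), (3, 12), (3, 15)]
Unfold 5 (reflect across h@4): 32 holes -> [(0, 0), (0, 3), (0, 4), (0, 7), (0, 8), (0, 11), (0, 12), (0, 15), (3, 0), (3, 3), (3, 4), (3, 7), (3, 8), (3, 11), (3, 12), (3, 15), (4, 0), (4, 3), (4, 4), (4, 7), (4, 8), (4, 11), (4, 12), (4, 15), (7, 0), (7, 3), (7, 4), (7, 7), (7, 8), (7, 11), (7, 12), (7, 15)]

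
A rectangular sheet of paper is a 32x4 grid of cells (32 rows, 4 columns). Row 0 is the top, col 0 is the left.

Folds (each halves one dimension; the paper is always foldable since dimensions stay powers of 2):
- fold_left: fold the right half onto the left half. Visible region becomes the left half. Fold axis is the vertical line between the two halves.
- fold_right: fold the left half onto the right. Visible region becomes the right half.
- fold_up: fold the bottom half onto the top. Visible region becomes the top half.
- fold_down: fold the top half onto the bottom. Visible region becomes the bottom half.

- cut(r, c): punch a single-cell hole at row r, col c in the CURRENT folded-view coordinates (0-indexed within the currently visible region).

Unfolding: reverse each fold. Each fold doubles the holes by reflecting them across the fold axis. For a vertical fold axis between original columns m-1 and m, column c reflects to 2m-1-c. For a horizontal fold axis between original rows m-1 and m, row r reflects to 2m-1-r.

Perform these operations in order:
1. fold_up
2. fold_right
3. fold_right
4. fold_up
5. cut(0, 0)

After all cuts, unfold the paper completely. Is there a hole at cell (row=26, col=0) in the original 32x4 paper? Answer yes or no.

Op 1 fold_up: fold axis h@16; visible region now rows[0,16) x cols[0,4) = 16x4
Op 2 fold_right: fold axis v@2; visible region now rows[0,16) x cols[2,4) = 16x2
Op 3 fold_right: fold axis v@3; visible region now rows[0,16) x cols[3,4) = 16x1
Op 4 fold_up: fold axis h@8; visible region now rows[0,8) x cols[3,4) = 8x1
Op 5 cut(0, 0): punch at orig (0,3); cuts so far [(0, 3)]; region rows[0,8) x cols[3,4) = 8x1
Unfold 1 (reflect across h@8): 2 holes -> [(0, 3), (15, 3)]
Unfold 2 (reflect across v@3): 4 holes -> [(0, 2), (0, 3), (15, 2), (15, 3)]
Unfold 3 (reflect across v@2): 8 holes -> [(0, 0), (0, 1), (0, 2), (0, 3), (15, 0), (15, 1), (15, 2), (15, 3)]
Unfold 4 (reflect across h@16): 16 holes -> [(0, 0), (0, 1), (0, 2), (0, 3), (15, 0), (15, 1), (15, 2), (15, 3), (16, 0), (16, 1), (16, 2), (16, 3), (31, 0), (31, 1), (31, 2), (31, 3)]
Holes: [(0, 0), (0, 1), (0, 2), (0, 3), (15, 0), (15, 1), (15, 2), (15, 3), (16, 0), (16, 1), (16, 2), (16, 3), (31, 0), (31, 1), (31, 2), (31, 3)]

Answer: no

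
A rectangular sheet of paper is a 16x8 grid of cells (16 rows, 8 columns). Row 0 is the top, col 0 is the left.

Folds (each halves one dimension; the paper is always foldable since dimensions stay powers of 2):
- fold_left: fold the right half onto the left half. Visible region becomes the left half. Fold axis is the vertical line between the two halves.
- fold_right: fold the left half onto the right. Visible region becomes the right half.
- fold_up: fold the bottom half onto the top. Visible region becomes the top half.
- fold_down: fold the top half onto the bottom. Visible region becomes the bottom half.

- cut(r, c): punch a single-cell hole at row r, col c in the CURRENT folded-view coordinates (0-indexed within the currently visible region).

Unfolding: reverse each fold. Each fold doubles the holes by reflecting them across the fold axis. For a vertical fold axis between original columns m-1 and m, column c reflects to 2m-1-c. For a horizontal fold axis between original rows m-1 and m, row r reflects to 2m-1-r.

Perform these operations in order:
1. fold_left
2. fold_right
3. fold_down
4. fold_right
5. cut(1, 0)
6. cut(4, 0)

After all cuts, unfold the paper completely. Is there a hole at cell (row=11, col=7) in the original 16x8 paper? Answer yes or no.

Answer: no

Derivation:
Op 1 fold_left: fold axis v@4; visible region now rows[0,16) x cols[0,4) = 16x4
Op 2 fold_right: fold axis v@2; visible region now rows[0,16) x cols[2,4) = 16x2
Op 3 fold_down: fold axis h@8; visible region now rows[8,16) x cols[2,4) = 8x2
Op 4 fold_right: fold axis v@3; visible region now rows[8,16) x cols[3,4) = 8x1
Op 5 cut(1, 0): punch at orig (9,3); cuts so far [(9, 3)]; region rows[8,16) x cols[3,4) = 8x1
Op 6 cut(4, 0): punch at orig (12,3); cuts so far [(9, 3), (12, 3)]; region rows[8,16) x cols[3,4) = 8x1
Unfold 1 (reflect across v@3): 4 holes -> [(9, 2), (9, 3), (12, 2), (12, 3)]
Unfold 2 (reflect across h@8): 8 holes -> [(3, 2), (3, 3), (6, 2), (6, 3), (9, 2), (9, 3), (12, 2), (12, 3)]
Unfold 3 (reflect across v@2): 16 holes -> [(3, 0), (3, 1), (3, 2), (3, 3), (6, 0), (6, 1), (6, 2), (6, 3), (9, 0), (9, 1), (9, 2), (9, 3), (12, 0), (12, 1), (12, 2), (12, 3)]
Unfold 4 (reflect across v@4): 32 holes -> [(3, 0), (3, 1), (3, 2), (3, 3), (3, 4), (3, 5), (3, 6), (3, 7), (6, 0), (6, 1), (6, 2), (6, 3), (6, 4), (6, 5), (6, 6), (6, 7), (9, 0), (9, 1), (9, 2), (9, 3), (9, 4), (9, 5), (9, 6), (9, 7), (12, 0), (12, 1), (12, 2), (12, 3), (12, 4), (12, 5), (12, 6), (12, 7)]
Holes: [(3, 0), (3, 1), (3, 2), (3, 3), (3, 4), (3, 5), (3, 6), (3, 7), (6, 0), (6, 1), (6, 2), (6, 3), (6, 4), (6, 5), (6, 6), (6, 7), (9, 0), (9, 1), (9, 2), (9, 3), (9, 4), (9, 5), (9, 6), (9, 7), (12, 0), (12, 1), (12, 2), (12, 3), (12, 4), (12, 5), (12, 6), (12, 7)]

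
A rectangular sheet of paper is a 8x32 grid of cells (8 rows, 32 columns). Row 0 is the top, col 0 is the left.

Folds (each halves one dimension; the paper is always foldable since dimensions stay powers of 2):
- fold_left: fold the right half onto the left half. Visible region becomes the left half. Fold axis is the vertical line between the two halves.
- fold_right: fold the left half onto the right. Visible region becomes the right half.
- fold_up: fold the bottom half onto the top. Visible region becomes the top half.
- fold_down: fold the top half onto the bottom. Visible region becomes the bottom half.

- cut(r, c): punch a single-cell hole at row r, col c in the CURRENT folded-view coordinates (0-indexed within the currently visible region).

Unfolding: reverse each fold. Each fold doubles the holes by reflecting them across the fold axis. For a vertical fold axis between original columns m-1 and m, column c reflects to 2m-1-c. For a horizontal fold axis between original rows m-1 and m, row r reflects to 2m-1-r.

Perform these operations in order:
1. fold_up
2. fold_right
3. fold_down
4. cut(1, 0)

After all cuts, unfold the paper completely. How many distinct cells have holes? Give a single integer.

Answer: 8

Derivation:
Op 1 fold_up: fold axis h@4; visible region now rows[0,4) x cols[0,32) = 4x32
Op 2 fold_right: fold axis v@16; visible region now rows[0,4) x cols[16,32) = 4x16
Op 3 fold_down: fold axis h@2; visible region now rows[2,4) x cols[16,32) = 2x16
Op 4 cut(1, 0): punch at orig (3,16); cuts so far [(3, 16)]; region rows[2,4) x cols[16,32) = 2x16
Unfold 1 (reflect across h@2): 2 holes -> [(0, 16), (3, 16)]
Unfold 2 (reflect across v@16): 4 holes -> [(0, 15), (0, 16), (3, 15), (3, 16)]
Unfold 3 (reflect across h@4): 8 holes -> [(0, 15), (0, 16), (3, 15), (3, 16), (4, 15), (4, 16), (7, 15), (7, 16)]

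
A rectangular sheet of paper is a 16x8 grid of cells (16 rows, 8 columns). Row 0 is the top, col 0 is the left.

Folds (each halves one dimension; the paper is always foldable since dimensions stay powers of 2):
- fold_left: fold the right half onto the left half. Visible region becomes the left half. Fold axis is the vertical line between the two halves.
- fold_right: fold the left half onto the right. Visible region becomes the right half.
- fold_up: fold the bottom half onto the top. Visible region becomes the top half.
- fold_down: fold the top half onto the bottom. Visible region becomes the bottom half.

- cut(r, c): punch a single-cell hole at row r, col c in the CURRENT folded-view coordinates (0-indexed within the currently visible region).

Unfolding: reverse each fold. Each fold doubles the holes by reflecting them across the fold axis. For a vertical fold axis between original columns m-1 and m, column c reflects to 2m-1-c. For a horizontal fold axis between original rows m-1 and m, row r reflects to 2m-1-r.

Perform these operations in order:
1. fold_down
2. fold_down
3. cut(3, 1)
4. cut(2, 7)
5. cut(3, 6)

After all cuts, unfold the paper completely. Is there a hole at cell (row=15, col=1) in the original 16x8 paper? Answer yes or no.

Op 1 fold_down: fold axis h@8; visible region now rows[8,16) x cols[0,8) = 8x8
Op 2 fold_down: fold axis h@12; visible region now rows[12,16) x cols[0,8) = 4x8
Op 3 cut(3, 1): punch at orig (15,1); cuts so far [(15, 1)]; region rows[12,16) x cols[0,8) = 4x8
Op 4 cut(2, 7): punch at orig (14,7); cuts so far [(14, 7), (15, 1)]; region rows[12,16) x cols[0,8) = 4x8
Op 5 cut(3, 6): punch at orig (15,6); cuts so far [(14, 7), (15, 1), (15, 6)]; region rows[12,16) x cols[0,8) = 4x8
Unfold 1 (reflect across h@12): 6 holes -> [(8, 1), (8, 6), (9, 7), (14, 7), (15, 1), (15, 6)]
Unfold 2 (reflect across h@8): 12 holes -> [(0, 1), (0, 6), (1, 7), (6, 7), (7, 1), (7, 6), (8, 1), (8, 6), (9, 7), (14, 7), (15, 1), (15, 6)]
Holes: [(0, 1), (0, 6), (1, 7), (6, 7), (7, 1), (7, 6), (8, 1), (8, 6), (9, 7), (14, 7), (15, 1), (15, 6)]

Answer: yes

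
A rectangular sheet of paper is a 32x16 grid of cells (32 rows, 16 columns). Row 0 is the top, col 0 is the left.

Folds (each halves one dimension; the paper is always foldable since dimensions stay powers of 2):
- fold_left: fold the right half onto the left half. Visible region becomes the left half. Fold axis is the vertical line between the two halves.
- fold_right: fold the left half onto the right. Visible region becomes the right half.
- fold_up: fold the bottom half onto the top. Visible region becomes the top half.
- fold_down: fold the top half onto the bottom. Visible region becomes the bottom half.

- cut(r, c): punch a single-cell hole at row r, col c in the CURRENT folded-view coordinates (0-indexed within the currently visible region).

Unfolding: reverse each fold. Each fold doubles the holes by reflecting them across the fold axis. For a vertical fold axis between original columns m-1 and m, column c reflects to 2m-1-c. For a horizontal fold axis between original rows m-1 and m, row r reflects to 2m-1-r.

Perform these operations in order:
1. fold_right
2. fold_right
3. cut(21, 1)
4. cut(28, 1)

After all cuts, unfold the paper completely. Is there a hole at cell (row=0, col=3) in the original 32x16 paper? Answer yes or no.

Answer: no

Derivation:
Op 1 fold_right: fold axis v@8; visible region now rows[0,32) x cols[8,16) = 32x8
Op 2 fold_right: fold axis v@12; visible region now rows[0,32) x cols[12,16) = 32x4
Op 3 cut(21, 1): punch at orig (21,13); cuts so far [(21, 13)]; region rows[0,32) x cols[12,16) = 32x4
Op 4 cut(28, 1): punch at orig (28,13); cuts so far [(21, 13), (28, 13)]; region rows[0,32) x cols[12,16) = 32x4
Unfold 1 (reflect across v@12): 4 holes -> [(21, 10), (21, 13), (28, 10), (28, 13)]
Unfold 2 (reflect across v@8): 8 holes -> [(21, 2), (21, 5), (21, 10), (21, 13), (28, 2), (28, 5), (28, 10), (28, 13)]
Holes: [(21, 2), (21, 5), (21, 10), (21, 13), (28, 2), (28, 5), (28, 10), (28, 13)]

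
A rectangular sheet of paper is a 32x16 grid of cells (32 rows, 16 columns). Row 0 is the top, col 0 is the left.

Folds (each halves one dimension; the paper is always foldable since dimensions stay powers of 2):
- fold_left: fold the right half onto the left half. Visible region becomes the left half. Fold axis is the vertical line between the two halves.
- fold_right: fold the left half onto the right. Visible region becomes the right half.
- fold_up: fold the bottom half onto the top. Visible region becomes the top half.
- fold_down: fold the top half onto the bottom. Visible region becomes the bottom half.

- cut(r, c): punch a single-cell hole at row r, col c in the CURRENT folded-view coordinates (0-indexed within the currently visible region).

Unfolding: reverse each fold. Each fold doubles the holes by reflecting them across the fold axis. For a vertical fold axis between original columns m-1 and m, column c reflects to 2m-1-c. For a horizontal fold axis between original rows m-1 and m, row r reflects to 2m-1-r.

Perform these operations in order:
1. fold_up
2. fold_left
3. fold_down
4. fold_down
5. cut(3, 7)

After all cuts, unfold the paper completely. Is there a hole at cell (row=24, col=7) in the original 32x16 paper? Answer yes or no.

Op 1 fold_up: fold axis h@16; visible region now rows[0,16) x cols[0,16) = 16x16
Op 2 fold_left: fold axis v@8; visible region now rows[0,16) x cols[0,8) = 16x8
Op 3 fold_down: fold axis h@8; visible region now rows[8,16) x cols[0,8) = 8x8
Op 4 fold_down: fold axis h@12; visible region now rows[12,16) x cols[0,8) = 4x8
Op 5 cut(3, 7): punch at orig (15,7); cuts so far [(15, 7)]; region rows[12,16) x cols[0,8) = 4x8
Unfold 1 (reflect across h@12): 2 holes -> [(8, 7), (15, 7)]
Unfold 2 (reflect across h@8): 4 holes -> [(0, 7), (7, 7), (8, 7), (15, 7)]
Unfold 3 (reflect across v@8): 8 holes -> [(0, 7), (0, 8), (7, 7), (7, 8), (8, 7), (8, 8), (15, 7), (15, 8)]
Unfold 4 (reflect across h@16): 16 holes -> [(0, 7), (0, 8), (7, 7), (7, 8), (8, 7), (8, 8), (15, 7), (15, 8), (16, 7), (16, 8), (23, 7), (23, 8), (24, 7), (24, 8), (31, 7), (31, 8)]
Holes: [(0, 7), (0, 8), (7, 7), (7, 8), (8, 7), (8, 8), (15, 7), (15, 8), (16, 7), (16, 8), (23, 7), (23, 8), (24, 7), (24, 8), (31, 7), (31, 8)]

Answer: yes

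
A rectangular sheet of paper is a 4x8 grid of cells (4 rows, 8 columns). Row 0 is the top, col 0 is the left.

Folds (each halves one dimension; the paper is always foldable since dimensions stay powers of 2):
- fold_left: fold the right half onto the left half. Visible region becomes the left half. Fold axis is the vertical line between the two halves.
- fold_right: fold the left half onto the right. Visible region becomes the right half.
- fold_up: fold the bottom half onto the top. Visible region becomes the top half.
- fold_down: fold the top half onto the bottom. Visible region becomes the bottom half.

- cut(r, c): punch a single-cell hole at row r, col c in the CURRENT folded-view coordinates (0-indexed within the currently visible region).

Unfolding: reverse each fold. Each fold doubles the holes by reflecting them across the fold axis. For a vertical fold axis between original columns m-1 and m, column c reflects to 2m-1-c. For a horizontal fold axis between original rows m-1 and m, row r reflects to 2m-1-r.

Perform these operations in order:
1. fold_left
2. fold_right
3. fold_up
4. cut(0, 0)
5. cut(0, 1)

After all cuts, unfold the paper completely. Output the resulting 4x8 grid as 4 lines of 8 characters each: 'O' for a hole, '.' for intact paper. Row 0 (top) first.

Answer: OOOOOOOO
........
........
OOOOOOOO

Derivation:
Op 1 fold_left: fold axis v@4; visible region now rows[0,4) x cols[0,4) = 4x4
Op 2 fold_right: fold axis v@2; visible region now rows[0,4) x cols[2,4) = 4x2
Op 3 fold_up: fold axis h@2; visible region now rows[0,2) x cols[2,4) = 2x2
Op 4 cut(0, 0): punch at orig (0,2); cuts so far [(0, 2)]; region rows[0,2) x cols[2,4) = 2x2
Op 5 cut(0, 1): punch at orig (0,3); cuts so far [(0, 2), (0, 3)]; region rows[0,2) x cols[2,4) = 2x2
Unfold 1 (reflect across h@2): 4 holes -> [(0, 2), (0, 3), (3, 2), (3, 3)]
Unfold 2 (reflect across v@2): 8 holes -> [(0, 0), (0, 1), (0, 2), (0, 3), (3, 0), (3, 1), (3, 2), (3, 3)]
Unfold 3 (reflect across v@4): 16 holes -> [(0, 0), (0, 1), (0, 2), (0, 3), (0, 4), (0, 5), (0, 6), (0, 7), (3, 0), (3, 1), (3, 2), (3, 3), (3, 4), (3, 5), (3, 6), (3, 7)]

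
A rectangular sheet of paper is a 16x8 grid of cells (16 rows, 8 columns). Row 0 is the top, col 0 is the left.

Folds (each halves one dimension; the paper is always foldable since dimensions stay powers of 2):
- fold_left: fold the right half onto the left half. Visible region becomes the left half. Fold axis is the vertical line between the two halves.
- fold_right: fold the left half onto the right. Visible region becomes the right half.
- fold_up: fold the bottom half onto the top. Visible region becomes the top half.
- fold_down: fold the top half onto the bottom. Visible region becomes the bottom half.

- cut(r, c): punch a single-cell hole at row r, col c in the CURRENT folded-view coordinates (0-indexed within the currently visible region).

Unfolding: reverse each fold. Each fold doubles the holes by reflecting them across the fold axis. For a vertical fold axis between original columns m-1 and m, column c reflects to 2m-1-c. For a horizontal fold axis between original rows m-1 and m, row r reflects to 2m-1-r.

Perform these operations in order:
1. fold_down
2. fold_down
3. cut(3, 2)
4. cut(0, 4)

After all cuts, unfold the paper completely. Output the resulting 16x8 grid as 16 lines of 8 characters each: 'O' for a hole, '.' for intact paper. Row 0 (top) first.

Answer: ..O.....
........
........
....O...
....O...
........
........
..O.....
..O.....
........
........
....O...
....O...
........
........
..O.....

Derivation:
Op 1 fold_down: fold axis h@8; visible region now rows[8,16) x cols[0,8) = 8x8
Op 2 fold_down: fold axis h@12; visible region now rows[12,16) x cols[0,8) = 4x8
Op 3 cut(3, 2): punch at orig (15,2); cuts so far [(15, 2)]; region rows[12,16) x cols[0,8) = 4x8
Op 4 cut(0, 4): punch at orig (12,4); cuts so far [(12, 4), (15, 2)]; region rows[12,16) x cols[0,8) = 4x8
Unfold 1 (reflect across h@12): 4 holes -> [(8, 2), (11, 4), (12, 4), (15, 2)]
Unfold 2 (reflect across h@8): 8 holes -> [(0, 2), (3, 4), (4, 4), (7, 2), (8, 2), (11, 4), (12, 4), (15, 2)]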